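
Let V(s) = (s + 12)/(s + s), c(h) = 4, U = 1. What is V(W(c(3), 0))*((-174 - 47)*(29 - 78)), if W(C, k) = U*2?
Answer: 75803/2 ≈ 37902.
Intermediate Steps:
W(C, k) = 2 (W(C, k) = 1*2 = 2)
V(s) = (12 + s)/(2*s) (V(s) = (12 + s)/((2*s)) = (12 + s)*(1/(2*s)) = (12 + s)/(2*s))
V(W(c(3), 0))*((-174 - 47)*(29 - 78)) = ((1/2)*(12 + 2)/2)*((-174 - 47)*(29 - 78)) = ((1/2)*(1/2)*14)*(-221*(-49)) = (7/2)*10829 = 75803/2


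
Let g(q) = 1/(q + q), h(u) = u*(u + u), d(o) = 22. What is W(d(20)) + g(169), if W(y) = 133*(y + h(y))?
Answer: 44504461/338 ≈ 1.3167e+5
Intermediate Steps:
h(u) = 2*u² (h(u) = u*(2*u) = 2*u²)
W(y) = 133*y + 266*y² (W(y) = 133*(y + 2*y²) = 133*y + 266*y²)
g(q) = 1/(2*q)
W(d(20)) + g(169) = 133*22*(1 + 2*22) + (½)/169 = 133*22*(1 + 44) + (½)*(1/169) = 133*22*45 + 1/338 = 131670 + 1/338 = 44504461/338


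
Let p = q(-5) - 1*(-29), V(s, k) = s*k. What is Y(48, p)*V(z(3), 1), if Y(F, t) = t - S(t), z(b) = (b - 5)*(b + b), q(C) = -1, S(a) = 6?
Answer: -264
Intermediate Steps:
z(b) = 2*b*(-5 + b) (z(b) = (-5 + b)*(2*b) = 2*b*(-5 + b))
V(s, k) = k*s
p = 28 (p = -1 - 1*(-29) = -1 + 29 = 28)
Y(F, t) = -6 + t (Y(F, t) = t - 1*6 = t - 6 = -6 + t)
Y(48, p)*V(z(3), 1) = (-6 + 28)*(1*(2*3*(-5 + 3))) = 22*(1*(2*3*(-2))) = 22*(1*(-12)) = 22*(-12) = -264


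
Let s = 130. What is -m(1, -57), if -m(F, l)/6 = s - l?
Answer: 1122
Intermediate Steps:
m(F, l) = -780 + 6*l (m(F, l) = -6*(130 - l) = -780 + 6*l)
-m(1, -57) = -(-780 + 6*(-57)) = -(-780 - 342) = -1*(-1122) = 1122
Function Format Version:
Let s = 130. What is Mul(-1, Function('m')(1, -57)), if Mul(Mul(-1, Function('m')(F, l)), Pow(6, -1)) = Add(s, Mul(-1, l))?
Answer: 1122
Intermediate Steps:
Function('m')(F, l) = Add(-780, Mul(6, l)) (Function('m')(F, l) = Mul(-6, Add(130, Mul(-1, l))) = Add(-780, Mul(6, l)))
Mul(-1, Function('m')(1, -57)) = Mul(-1, Add(-780, Mul(6, -57))) = Mul(-1, Add(-780, -342)) = Mul(-1, -1122) = 1122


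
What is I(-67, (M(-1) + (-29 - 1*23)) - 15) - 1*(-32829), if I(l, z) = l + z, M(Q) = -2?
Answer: 32693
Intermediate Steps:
I(-67, (M(-1) + (-29 - 1*23)) - 15) - 1*(-32829) = (-67 + ((-2 + (-29 - 1*23)) - 15)) - 1*(-32829) = (-67 + ((-2 + (-29 - 23)) - 15)) + 32829 = (-67 + ((-2 - 52) - 15)) + 32829 = (-67 + (-54 - 15)) + 32829 = (-67 - 69) + 32829 = -136 + 32829 = 32693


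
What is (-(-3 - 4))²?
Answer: 49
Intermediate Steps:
(-(-3 - 4))² = (-1*(-7))² = 7² = 49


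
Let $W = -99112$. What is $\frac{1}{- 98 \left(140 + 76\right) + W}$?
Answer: $- \frac{1}{120280} \approx -8.3139 \cdot 10^{-6}$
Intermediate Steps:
$\frac{1}{- 98 \left(140 + 76\right) + W} = \frac{1}{- 98 \left(140 + 76\right) - 99112} = \frac{1}{\left(-98\right) 216 - 99112} = \frac{1}{-21168 - 99112} = \frac{1}{-120280} = - \frac{1}{120280}$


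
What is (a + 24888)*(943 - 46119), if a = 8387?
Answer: -1503231400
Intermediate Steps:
(a + 24888)*(943 - 46119) = (8387 + 24888)*(943 - 46119) = 33275*(-45176) = -1503231400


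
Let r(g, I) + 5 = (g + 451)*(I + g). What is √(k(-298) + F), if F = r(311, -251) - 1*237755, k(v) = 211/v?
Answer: 73*I*√3200222/298 ≈ 438.22*I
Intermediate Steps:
r(g, I) = -5 + (451 + g)*(I + g) (r(g, I) = -5 + (g + 451)*(I + g) = -5 + (451 + g)*(I + g))
F = -192040 (F = (-5 + 311² + 451*(-251) + 451*311 - 251*311) - 1*237755 = (-5 + 96721 - 113201 + 140261 - 78061) - 237755 = 45715 - 237755 = -192040)
√(k(-298) + F) = √(211/(-298) - 192040) = √(211*(-1/298) - 192040) = √(-211/298 - 192040) = √(-57228131/298) = 73*I*√3200222/298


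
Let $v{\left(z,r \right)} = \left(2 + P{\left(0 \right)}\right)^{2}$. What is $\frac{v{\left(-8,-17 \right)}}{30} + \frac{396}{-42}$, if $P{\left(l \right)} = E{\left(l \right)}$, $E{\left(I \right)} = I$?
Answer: $- \frac{976}{105} \approx -9.2952$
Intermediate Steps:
$P{\left(l \right)} = l$
$v{\left(z,r \right)} = 4$ ($v{\left(z,r \right)} = \left(2 + 0\right)^{2} = 2^{2} = 4$)
$\frac{v{\left(-8,-17 \right)}}{30} + \frac{396}{-42} = \frac{4}{30} + \frac{396}{-42} = 4 \cdot \frac{1}{30} + 396 \left(- \frac{1}{42}\right) = \frac{2}{15} - \frac{66}{7} = - \frac{976}{105}$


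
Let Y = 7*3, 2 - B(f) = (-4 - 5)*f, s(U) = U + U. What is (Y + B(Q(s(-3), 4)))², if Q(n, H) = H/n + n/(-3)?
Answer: 1225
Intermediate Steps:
s(U) = 2*U
Q(n, H) = -n/3 + H/n (Q(n, H) = H/n + n*(-⅓) = H/n - n/3 = -n/3 + H/n)
B(f) = 2 + 9*f (B(f) = 2 - (-4 - 5)*f = 2 - (-9)*f = 2 + 9*f)
Y = 21
(Y + B(Q(s(-3), 4)))² = (21 + (2 + 9*(-2*(-3)/3 + 4/((2*(-3))))))² = (21 + (2 + 9*(-⅓*(-6) + 4/(-6))))² = (21 + (2 + 9*(2 + 4*(-⅙))))² = (21 + (2 + 9*(2 - ⅔)))² = (21 + (2 + 9*(4/3)))² = (21 + (2 + 12))² = (21 + 14)² = 35² = 1225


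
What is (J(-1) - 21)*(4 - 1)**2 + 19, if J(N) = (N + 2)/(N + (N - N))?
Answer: -179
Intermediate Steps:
J(N) = (2 + N)/N (J(N) = (2 + N)/(N + 0) = (2 + N)/N)
(J(-1) - 21)*(4 - 1)**2 + 19 = ((2 - 1)/(-1) - 21)*(4 - 1)**2 + 19 = (-1*1 - 21)*3**2 + 19 = (-1 - 21)*9 + 19 = -22*9 + 19 = -198 + 19 = -179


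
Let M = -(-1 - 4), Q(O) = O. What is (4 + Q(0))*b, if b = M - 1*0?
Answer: 20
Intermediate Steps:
M = 5 (M = -1*(-5) = 5)
b = 5 (b = 5 - 1*0 = 5 + 0 = 5)
(4 + Q(0))*b = (4 + 0)*5 = 4*5 = 20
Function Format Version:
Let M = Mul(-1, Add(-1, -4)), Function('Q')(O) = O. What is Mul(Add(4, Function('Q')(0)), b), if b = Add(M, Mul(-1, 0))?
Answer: 20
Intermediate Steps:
M = 5 (M = Mul(-1, -5) = 5)
b = 5 (b = Add(5, Mul(-1, 0)) = Add(5, 0) = 5)
Mul(Add(4, Function('Q')(0)), b) = Mul(Add(4, 0), 5) = Mul(4, 5) = 20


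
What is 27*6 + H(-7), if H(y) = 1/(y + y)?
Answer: 2267/14 ≈ 161.93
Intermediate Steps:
H(y) = 1/(2*y)
27*6 + H(-7) = 27*6 + (½)/(-7) = 162 + (½)*(-⅐) = 162 - 1/14 = 2267/14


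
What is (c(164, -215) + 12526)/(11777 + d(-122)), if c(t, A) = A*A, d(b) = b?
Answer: 8393/1665 ≈ 5.0408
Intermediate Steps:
c(t, A) = A²
(c(164, -215) + 12526)/(11777 + d(-122)) = ((-215)² + 12526)/(11777 - 122) = (46225 + 12526)/11655 = 58751*(1/11655) = 8393/1665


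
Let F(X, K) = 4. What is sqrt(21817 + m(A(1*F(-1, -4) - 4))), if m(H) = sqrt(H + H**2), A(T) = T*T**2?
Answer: sqrt(21817) ≈ 147.71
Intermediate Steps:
A(T) = T**3
sqrt(21817 + m(A(1*F(-1, -4) - 4))) = sqrt(21817 + sqrt((1*4 - 4)**3*(1 + (1*4 - 4)**3))) = sqrt(21817 + sqrt((4 - 4)**3*(1 + (4 - 4)**3))) = sqrt(21817 + sqrt(0**3*(1 + 0**3))) = sqrt(21817 + sqrt(0*(1 + 0))) = sqrt(21817 + sqrt(0*1)) = sqrt(21817 + sqrt(0)) = sqrt(21817 + 0) = sqrt(21817)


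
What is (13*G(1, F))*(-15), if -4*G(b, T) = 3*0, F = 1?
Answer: 0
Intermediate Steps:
G(b, T) = 0 (G(b, T) = -3*0/4 = -¼*0 = 0)
(13*G(1, F))*(-15) = (13*0)*(-15) = 0*(-15) = 0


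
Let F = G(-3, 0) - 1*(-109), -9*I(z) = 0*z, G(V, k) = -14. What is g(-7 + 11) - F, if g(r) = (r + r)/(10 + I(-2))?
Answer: -471/5 ≈ -94.200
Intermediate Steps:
I(z) = 0 (I(z) = -0*z = -1/9*0 = 0)
g(r) = r/5 (g(r) = (r + r)/(10 + 0) = (2*r)/10 = (2*r)*(1/10) = r/5)
F = 95 (F = -14 - 1*(-109) = -14 + 109 = 95)
g(-7 + 11) - F = (-7 + 11)/5 - 1*95 = (1/5)*4 - 95 = 4/5 - 95 = -471/5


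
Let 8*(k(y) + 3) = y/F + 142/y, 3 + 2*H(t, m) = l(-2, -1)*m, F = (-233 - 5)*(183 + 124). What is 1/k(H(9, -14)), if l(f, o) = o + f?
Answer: -45593184/95279585 ≈ -0.47852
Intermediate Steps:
l(f, o) = f + o
F = -73066 (F = -238*307 = -73066)
H(t, m) = -3/2 - 3*m/2 (H(t, m) = -3/2 + ((-2 - 1)*m)/2 = -3/2 + (-3*m)/2 = -3/2 - 3*m/2)
k(y) = -3 - y/584528 + 71/(4*y) (k(y) = -3 + (y/(-73066) + 142/y)/8 = -3 + (y*(-1/73066) + 142/y)/8 = -3 + (-y/73066 + 142/y)/8 = -3 + (142/y - y/73066)/8 = -3 + (-y/584528 + 71/(4*y)) = -3 - y/584528 + 71/(4*y))
1/k(H(9, -14)) = 1/((10375372 - (-3/2 - 3/2*(-14))*(1753584 + (-3/2 - 3/2*(-14))))/(584528*(-3/2 - 3/2*(-14)))) = 1/((10375372 - (-3/2 + 21)*(1753584 + (-3/2 + 21)))/(584528*(-3/2 + 21))) = 1/((10375372 - 1*39/2*(1753584 + 39/2))/(584528*(39/2))) = 1/((1/584528)*(2/39)*(10375372 - 1*39/2*3507207/2)) = 1/((1/584528)*(2/39)*(10375372 - 136781073/4)) = 1/((1/584528)*(2/39)*(-95279585/4)) = 1/(-95279585/45593184) = -45593184/95279585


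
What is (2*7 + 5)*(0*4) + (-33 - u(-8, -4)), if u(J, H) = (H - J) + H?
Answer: -33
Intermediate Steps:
u(J, H) = -J + 2*H
(2*7 + 5)*(0*4) + (-33 - u(-8, -4)) = (2*7 + 5)*(0*4) + (-33 - (-1*(-8) + 2*(-4))) = (14 + 5)*0 + (-33 - (8 - 8)) = 19*0 + (-33 - 1*0) = 0 + (-33 + 0) = 0 - 33 = -33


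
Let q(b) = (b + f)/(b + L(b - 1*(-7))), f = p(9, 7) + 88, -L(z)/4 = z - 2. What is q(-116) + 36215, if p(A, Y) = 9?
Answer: 11878501/328 ≈ 36215.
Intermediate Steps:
L(z) = 8 - 4*z (L(z) = -4*(z - 2) = -4*(-2 + z) = 8 - 4*z)
f = 97 (f = 9 + 88 = 97)
q(b) = (97 + b)/(-20 - 3*b) (q(b) = (b + 97)/(b + (8 - 4*(b - 1*(-7)))) = (97 + b)/(b + (8 - 4*(b + 7))) = (97 + b)/(b + (8 - 4*(7 + b))) = (97 + b)/(b + (8 + (-28 - 4*b))) = (97 + b)/(b + (-20 - 4*b)) = (97 + b)/(-20 - 3*b))
q(-116) + 36215 = (97 - 116)/(-20 - 3*(-116)) + 36215 = -19/(-20 + 348) + 36215 = -19/328 + 36215 = 11878501/328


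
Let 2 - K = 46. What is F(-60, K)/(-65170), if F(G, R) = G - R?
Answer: 8/32585 ≈ 0.00024551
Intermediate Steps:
K = -44 (K = 2 - 1*46 = 2 - 46 = -44)
F(-60, K)/(-65170) = (-60 - 1*(-44))/(-65170) = (-60 + 44)*(-1/65170) = -16*(-1/65170) = 8/32585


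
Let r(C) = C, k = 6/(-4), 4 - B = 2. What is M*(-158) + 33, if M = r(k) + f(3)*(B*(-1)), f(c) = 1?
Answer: 586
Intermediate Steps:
B = 2 (B = 4 - 1*2 = 4 - 2 = 2)
k = -3/2 (k = 6*(-¼) = -3/2 ≈ -1.5000)
M = -7/2 (M = -3/2 + 1*(2*(-1)) = -3/2 + 1*(-2) = -3/2 - 2 = -7/2 ≈ -3.5000)
M*(-158) + 33 = -7/2*(-158) + 33 = 553 + 33 = 586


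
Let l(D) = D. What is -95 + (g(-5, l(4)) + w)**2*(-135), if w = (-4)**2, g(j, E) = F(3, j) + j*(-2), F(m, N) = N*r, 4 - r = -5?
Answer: -48830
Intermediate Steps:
r = 9 (r = 4 - 1*(-5) = 4 + 5 = 9)
F(m, N) = 9*N (F(m, N) = N*9 = 9*N)
g(j, E) = 7*j (g(j, E) = 9*j + j*(-2) = 9*j - 2*j = 7*j)
w = 16
-95 + (g(-5, l(4)) + w)**2*(-135) = -95 + (7*(-5) + 16)**2*(-135) = -95 + (-35 + 16)**2*(-135) = -95 + (-19)**2*(-135) = -95 + 361*(-135) = -95 - 48735 = -48830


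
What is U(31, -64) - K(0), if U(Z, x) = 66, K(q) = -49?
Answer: 115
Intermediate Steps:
U(31, -64) - K(0) = 66 - 1*(-49) = 66 + 49 = 115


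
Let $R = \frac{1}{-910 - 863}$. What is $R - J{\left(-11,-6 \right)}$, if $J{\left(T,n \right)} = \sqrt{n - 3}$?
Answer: $- \frac{1}{1773} - 3 i \approx -0.00056402 - 3.0 i$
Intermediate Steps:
$R = - \frac{1}{1773}$ ($R = \frac{1}{-1773} = - \frac{1}{1773} \approx -0.00056402$)
$J{\left(T,n \right)} = \sqrt{-3 + n}$
$R - J{\left(-11,-6 \right)} = - \frac{1}{1773} - \sqrt{-3 - 6} = - \frac{1}{1773} - \sqrt{-9} = - \frac{1}{1773} - 3 i$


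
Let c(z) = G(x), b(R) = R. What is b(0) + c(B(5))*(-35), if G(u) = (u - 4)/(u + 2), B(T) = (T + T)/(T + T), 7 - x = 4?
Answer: 7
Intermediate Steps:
x = 3 (x = 7 - 1*4 = 7 - 4 = 3)
B(T) = 1 (B(T) = (2*T)/((2*T)) = (2*T)*(1/(2*T)) = 1)
G(u) = (-4 + u)/(2 + u)
c(z) = -1/5 (c(z) = (-4 + 3)/(2 + 3) = -1/5)
b(0) + c(B(5))*(-35) = 0 - 1/5*(-35) = 0 + 7 = 7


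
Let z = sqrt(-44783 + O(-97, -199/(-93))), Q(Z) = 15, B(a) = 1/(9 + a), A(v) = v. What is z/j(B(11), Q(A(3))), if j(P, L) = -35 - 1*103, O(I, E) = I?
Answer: -2*I*sqrt(2805)/69 ≈ -1.5351*I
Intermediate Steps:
j(P, L) = -138 (j(P, L) = -35 - 103 = -138)
z = 4*I*sqrt(2805) (z = sqrt(-44783 - 97) = sqrt(-44880) = 4*I*sqrt(2805) ≈ 211.85*I)
z/j(B(11), Q(A(3))) = (4*I*sqrt(2805))/(-138) = (4*I*sqrt(2805))*(-1/138) = -2*I*sqrt(2805)/69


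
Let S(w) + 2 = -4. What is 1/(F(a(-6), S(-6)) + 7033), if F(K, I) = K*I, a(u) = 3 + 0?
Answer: 1/7015 ≈ 0.00014255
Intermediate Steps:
S(w) = -6 (S(w) = -2 - 4 = -6)
a(u) = 3
F(K, I) = I*K
1/(F(a(-6), S(-6)) + 7033) = 1/(-6*3 + 7033) = 1/(-18 + 7033) = 1/7015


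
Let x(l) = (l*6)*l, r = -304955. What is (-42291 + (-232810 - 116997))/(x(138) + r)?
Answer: 392098/190691 ≈ 2.0562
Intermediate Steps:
x(l) = 6*l² (x(l) = (6*l)*l = 6*l²)
(-42291 + (-232810 - 116997))/(x(138) + r) = (-42291 + (-232810 - 116997))/(6*138² - 304955) = (-42291 - 349807)/(6*19044 - 304955) = -392098/(114264 - 304955) = -392098/(-190691) = -392098*(-1/190691) = 392098/190691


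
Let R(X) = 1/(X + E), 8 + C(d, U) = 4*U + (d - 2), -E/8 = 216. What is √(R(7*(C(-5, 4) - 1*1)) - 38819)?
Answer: I*√201237699/72 ≈ 197.03*I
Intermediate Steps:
E = -1728 (E = -8*216 = -1728)
C(d, U) = -10 + d + 4*U (C(d, U) = -8 + (4*U + (d - 2)) = -8 + (4*U + (-2 + d)) = -8 + (-2 + d + 4*U) = -10 + d + 4*U)
R(X) = 1/(-1728 + X) (R(X) = 1/(X - 1728) = 1/(-1728 + X))
√(R(7*(C(-5, 4) - 1*1)) - 38819) = √(1/(-1728 + 7*((-10 - 5 + 4*4) - 1*1)) - 38819) = √(1/(-1728 + 7*((-10 - 5 + 16) - 1)) - 38819) = √(1/(-1728 + 7*(1 - 1)) - 38819) = √(1/(-1728 + 7*0) - 38819) = √(1/(-1728 + 0) - 38819) = √(1/(-1728) - 38819) = √(-1/1728 - 38819) = √(-67079233/1728) = I*√201237699/72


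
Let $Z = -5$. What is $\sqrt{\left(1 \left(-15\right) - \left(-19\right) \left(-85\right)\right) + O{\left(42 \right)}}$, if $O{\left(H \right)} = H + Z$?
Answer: $3 i \sqrt{177} \approx 39.912 i$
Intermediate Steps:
$O{\left(H \right)} = -5 + H$ ($O{\left(H \right)} = H - 5 = -5 + H$)
$\sqrt{\left(1 \left(-15\right) - \left(-19\right) \left(-85\right)\right) + O{\left(42 \right)}} = \sqrt{\left(1 \left(-15\right) - \left(-19\right) \left(-85\right)\right) + \left(-5 + 42\right)} = \sqrt{\left(-15 - 1615\right) + 37} = \sqrt{-1630 + 37} = \sqrt{-1593} = 3 i \sqrt{177}$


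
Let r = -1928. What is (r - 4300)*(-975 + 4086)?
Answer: -19375308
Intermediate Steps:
(r - 4300)*(-975 + 4086) = (-1928 - 4300)*(-975 + 4086) = -6228*3111 = -19375308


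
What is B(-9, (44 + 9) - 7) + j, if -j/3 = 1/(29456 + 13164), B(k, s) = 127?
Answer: 5412737/42620 ≈ 127.00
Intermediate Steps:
j = -3/42620 (j = -3/(29456 + 13164) = -3/42620 ≈ -7.0389e-5)
B(-9, (44 + 9) - 7) + j = 127 - 3/42620 = 5412737/42620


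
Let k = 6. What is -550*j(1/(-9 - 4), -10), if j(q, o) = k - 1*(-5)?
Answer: -6050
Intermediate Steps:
j(q, o) = 11 (j(q, o) = 6 - 1*(-5) = 6 + 5 = 11)
-550*j(1/(-9 - 4), -10) = -550*11 = -6050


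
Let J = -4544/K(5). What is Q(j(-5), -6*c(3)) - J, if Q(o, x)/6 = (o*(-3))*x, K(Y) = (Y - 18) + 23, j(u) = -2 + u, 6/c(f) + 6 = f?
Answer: 9832/5 ≈ 1966.4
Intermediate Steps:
c(f) = 6/(-6 + f)
K(Y) = 5 + Y (K(Y) = (-18 + Y) + 23 = 5 + Y)
J = -2272/5 (J = -4544/(5 + 5) = -4544/10 = -4544*⅒ = -2272/5 ≈ -454.40)
Q(o, x) = -18*o*x (Q(o, x) = 6*((o*(-3))*x) = 6*((-3*o)*x) = 6*(-3*o*x) = -18*o*x)
Q(j(-5), -6*c(3)) - J = -18*(-2 - 5)*(-36/(-6 + 3)) - 1*(-2272/5) = -18*(-7)*(-36/(-3)) + 2272/5 = -18*(-7)*(-36*(-1)/3) + 2272/5 = -18*(-7)*(-6*(-2)) + 2272/5 = -18*(-7)*12 + 2272/5 = 1512 + 2272/5 = 9832/5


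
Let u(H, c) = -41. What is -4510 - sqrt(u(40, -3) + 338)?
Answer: -4510 - 3*sqrt(33) ≈ -4527.2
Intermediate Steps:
-4510 - sqrt(u(40, -3) + 338) = -4510 - sqrt(-41 + 338) = -4510 - sqrt(297) = -4510 - 3*sqrt(33)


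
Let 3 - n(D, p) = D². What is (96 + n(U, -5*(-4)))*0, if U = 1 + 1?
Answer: 0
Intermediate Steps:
U = 2
n(D, p) = 3 - D²
(96 + n(U, -5*(-4)))*0 = (96 + (3 - 1*2²))*0 = (96 + (3 - 1*4))*0 = (96 + (3 - 4))*0 = (96 - 1)*0 = 95*0 = 0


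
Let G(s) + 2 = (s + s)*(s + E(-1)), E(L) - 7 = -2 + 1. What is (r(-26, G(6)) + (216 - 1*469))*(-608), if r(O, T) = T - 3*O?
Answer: 20064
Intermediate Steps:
E(L) = 6 (E(L) = 7 + (-2 + 1) = 7 - 1 = 6)
G(s) = -2 + 2*s*(6 + s) (G(s) = -2 + (s + s)*(s + 6) = -2 + (2*s)*(6 + s) = -2 + 2*s*(6 + s))
(r(-26, G(6)) + (216 - 1*469))*(-608) = (((-2 + 2*6² + 12*6) - 3*(-26)) + (216 - 1*469))*(-608) = (((-2 + 2*36 + 72) + 78) + (216 - 469))*(-608) = (((-2 + 72 + 72) + 78) - 253)*(-608) = ((142 + 78) - 253)*(-608) = (220 - 253)*(-608) = -33*(-608) = 20064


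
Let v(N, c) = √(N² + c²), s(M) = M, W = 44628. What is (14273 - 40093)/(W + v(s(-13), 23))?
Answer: -576147480/995828843 + 12910*√698/995828843 ≈ -0.57822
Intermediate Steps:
(14273 - 40093)/(W + v(s(-13), 23)) = (14273 - 40093)/(44628 + √((-13)² + 23²)) = -25820/(44628 + √(169 + 529)) = -25820/(44628 + √698)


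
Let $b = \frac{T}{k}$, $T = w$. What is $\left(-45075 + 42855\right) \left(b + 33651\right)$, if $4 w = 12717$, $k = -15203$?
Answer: $- \frac{1135736401725}{15203} \approx -7.4705 \cdot 10^{7}$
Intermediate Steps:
$w = \frac{12717}{4}$ ($w = \frac{1}{4} \cdot 12717 = \frac{12717}{4} \approx 3179.3$)
$T = \frac{12717}{4} \approx 3179.3$
$b = - \frac{12717}{60812}$ ($b = \frac{12717}{4 \left(-15203\right)} = \frac{12717}{4} \left(- \frac{1}{15203}\right) = - \frac{12717}{60812} \approx -0.20912$)
$\left(-45075 + 42855\right) \left(b + 33651\right) = \left(-45075 + 42855\right) \left(- \frac{12717}{60812} + 33651\right) = \left(-2220\right) \frac{2046371895}{60812} = - \frac{1135736401725}{15203}$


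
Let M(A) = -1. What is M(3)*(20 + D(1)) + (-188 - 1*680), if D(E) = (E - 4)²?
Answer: -897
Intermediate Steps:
D(E) = (-4 + E)²
M(3)*(20 + D(1)) + (-188 - 1*680) = -(20 + (-4 + 1)²) + (-188 - 1*680) = -(20 + (-3)²) + (-188 - 680) = -(20 + 9) - 868 = -1*29 - 868 = -29 - 868 = -897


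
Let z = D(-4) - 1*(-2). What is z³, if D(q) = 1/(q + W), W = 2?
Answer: 27/8 ≈ 3.3750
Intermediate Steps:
D(q) = 1/(2 + q) (D(q) = 1/(q + 2) = 1/(2 + q))
z = 3/2 (z = 1/(2 - 4) - 1*(-2) = 1/(-2) + 2 = -½ + 2 = 3/2 ≈ 1.5000)
z³ = (3/2)³ = 27/8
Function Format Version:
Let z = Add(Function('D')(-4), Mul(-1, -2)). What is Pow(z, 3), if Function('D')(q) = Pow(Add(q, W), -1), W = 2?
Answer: Rational(27, 8) ≈ 3.3750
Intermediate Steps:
Function('D')(q) = Pow(Add(2, q), -1) (Function('D')(q) = Pow(Add(q, 2), -1) = Pow(Add(2, q), -1))
z = Rational(3, 2) (z = Add(Pow(Add(2, -4), -1), Mul(-1, -2)) = Add(Pow(-2, -1), 2) = Add(Rational(-1, 2), 2) = Rational(3, 2) ≈ 1.5000)
Pow(z, 3) = Pow(Rational(3, 2), 3) = Rational(27, 8)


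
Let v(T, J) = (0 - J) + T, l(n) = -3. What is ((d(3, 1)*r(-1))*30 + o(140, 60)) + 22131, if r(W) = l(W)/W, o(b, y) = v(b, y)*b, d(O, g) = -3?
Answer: 33061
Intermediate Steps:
v(T, J) = T - J (v(T, J) = -J + T = T - J)
o(b, y) = b*(b - y) (o(b, y) = (b - y)*b = b*(b - y))
r(W) = -3/W
((d(3, 1)*r(-1))*30 + o(140, 60)) + 22131 = (-(-9)/(-1)*30 + 140*(140 - 1*60)) + 22131 = (-(-9)*(-1)*30 + 140*(140 - 60)) + 22131 = (-3*3*30 + 140*80) + 22131 = (-9*30 + 11200) + 22131 = (-270 + 11200) + 22131 = 10930 + 22131 = 33061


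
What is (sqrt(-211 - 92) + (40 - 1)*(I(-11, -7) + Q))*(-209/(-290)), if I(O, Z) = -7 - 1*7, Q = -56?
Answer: -57057/29 + 209*I*sqrt(303)/290 ≈ -1967.5 + 12.545*I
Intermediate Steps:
I(O, Z) = -14 (I(O, Z) = -7 - 7 = -14)
(sqrt(-211 - 92) + (40 - 1)*(I(-11, -7) + Q))*(-209/(-290)) = (sqrt(-211 - 92) + (40 - 1)*(-14 - 56))*(-209/(-290)) = (sqrt(-303) + 39*(-70))*(-209*(-1/290)) = (I*sqrt(303) - 2730)*(209/290) = (-2730 + I*sqrt(303))*(209/290) = -57057/29 + 209*I*sqrt(303)/290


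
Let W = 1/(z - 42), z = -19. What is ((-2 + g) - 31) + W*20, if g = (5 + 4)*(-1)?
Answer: -2582/61 ≈ -42.328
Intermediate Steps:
g = -9 (g = 9*(-1) = -9)
W = -1/61 (W = 1/(-19 - 42) = 1/(-61) = -1/61 ≈ -0.016393)
((-2 + g) - 31) + W*20 = ((-2 - 9) - 31) - 1/61*20 = (-11 - 31) - 20/61 = -42 - 20/61 = -2582/61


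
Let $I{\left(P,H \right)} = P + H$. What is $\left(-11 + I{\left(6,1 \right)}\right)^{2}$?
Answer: $16$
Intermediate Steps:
$I{\left(P,H \right)} = H + P$
$\left(-11 + I{\left(6,1 \right)}\right)^{2} = \left(-11 + \left(1 + 6\right)\right)^{2} = \left(-11 + 7\right)^{2} = \left(-4\right)^{2} = 16$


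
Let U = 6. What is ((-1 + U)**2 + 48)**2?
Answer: 5329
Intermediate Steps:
((-1 + U)**2 + 48)**2 = ((-1 + 6)**2 + 48)**2 = (5**2 + 48)**2 = (25 + 48)**2 = 73**2 = 5329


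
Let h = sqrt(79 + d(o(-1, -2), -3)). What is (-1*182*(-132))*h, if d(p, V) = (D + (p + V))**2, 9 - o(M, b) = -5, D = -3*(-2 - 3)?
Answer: 24024*sqrt(755) ≈ 6.6011e+5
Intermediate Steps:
D = 15 (D = -3*(-5) = 15)
o(M, b) = 14 (o(M, b) = 9 - 1*(-5) = 9 + 5 = 14)
d(p, V) = (15 + V + p)**2 (d(p, V) = (15 + (p + V))**2 = (15 + (V + p))**2 = (15 + V + p)**2)
h = sqrt(755) (h = sqrt(79 + (15 - 3 + 14)**2) = sqrt(79 + 26**2) = sqrt(79 + 676) = sqrt(755) ≈ 27.477)
(-1*182*(-132))*h = (-1*182*(-132))*sqrt(755) = (-182*(-132))*sqrt(755) = 24024*sqrt(755)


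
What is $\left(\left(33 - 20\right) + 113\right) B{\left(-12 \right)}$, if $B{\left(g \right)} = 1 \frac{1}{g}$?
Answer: $- \frac{21}{2} \approx -10.5$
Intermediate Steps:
$B{\left(g \right)} = \frac{1}{g}$
$\left(\left(33 - 20\right) + 113\right) B{\left(-12 \right)} = \frac{\left(33 - 20\right) + 113}{-12} = \left(13 + 113\right) \left(- \frac{1}{12}\right) = 126 \left(- \frac{1}{12}\right) = - \frac{21}{2}$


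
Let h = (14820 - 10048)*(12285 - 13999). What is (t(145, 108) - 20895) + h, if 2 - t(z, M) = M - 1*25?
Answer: -8200184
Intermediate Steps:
t(z, M) = 27 - M (t(z, M) = 2 - (M - 1*25) = 2 - (M - 25) = 2 - (-25 + M) = 2 + (25 - M) = 27 - M)
h = -8179208 (h = 4772*(-1714) = -8179208)
(t(145, 108) - 20895) + h = ((27 - 1*108) - 20895) - 8179208 = ((27 - 108) - 20895) - 8179208 = (-81 - 20895) - 8179208 = -20976 - 8179208 = -8200184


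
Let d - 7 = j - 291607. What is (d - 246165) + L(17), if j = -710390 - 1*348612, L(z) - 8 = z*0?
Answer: -1596759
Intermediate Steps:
L(z) = 8 (L(z) = 8 + z*0 = 8 + 0 = 8)
j = -1059002 (j = -710390 - 348612 = -1059002)
d = -1350602 (d = 7 + (-1059002 - 291607) = 7 - 1350609 = -1350602)
(d - 246165) + L(17) = (-1350602 - 246165) + 8 = -1596767 + 8 = -1596759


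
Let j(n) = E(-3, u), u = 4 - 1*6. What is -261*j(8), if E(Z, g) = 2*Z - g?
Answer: 1044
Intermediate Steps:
u = -2 (u = 4 - 6 = -2)
E(Z, g) = -g + 2*Z
j(n) = -4 (j(n) = -1*(-2) + 2*(-3) = 2 - 6 = -4)
-261*j(8) = -261*(-4) = 1044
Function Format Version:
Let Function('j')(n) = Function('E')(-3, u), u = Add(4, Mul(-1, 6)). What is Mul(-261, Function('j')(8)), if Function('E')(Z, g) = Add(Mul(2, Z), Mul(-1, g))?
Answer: 1044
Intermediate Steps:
u = -2 (u = Add(4, -6) = -2)
Function('E')(Z, g) = Add(Mul(-1, g), Mul(2, Z))
Function('j')(n) = -4 (Function('j')(n) = Add(Mul(-1, -2), Mul(2, -3)) = Add(2, -6) = -4)
Mul(-261, Function('j')(8)) = Mul(-261, -4) = 1044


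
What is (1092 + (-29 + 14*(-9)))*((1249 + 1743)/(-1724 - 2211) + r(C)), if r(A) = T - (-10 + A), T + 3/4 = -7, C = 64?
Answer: -921926481/15740 ≈ -58572.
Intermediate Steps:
T = -31/4 (T = -¾ - 7 = -31/4 ≈ -7.7500)
r(A) = 9/4 - A (r(A) = -31/4 - (-10 + A) = -31/4 + (10 - A) = 9/4 - A)
(1092 + (-29 + 14*(-9)))*((1249 + 1743)/(-1724 - 2211) + r(C)) = (1092 + (-29 + 14*(-9)))*((1249 + 1743)/(-1724 - 2211) + (9/4 - 1*64)) = (1092 + (-29 - 126))*(2992/(-3935) + (9/4 - 64)) = (1092 - 155)*(2992*(-1/3935) - 247/4) = 937*(-2992/3935 - 247/4) = 937*(-983913/15740) = -921926481/15740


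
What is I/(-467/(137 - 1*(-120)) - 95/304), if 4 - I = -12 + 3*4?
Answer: -16448/8757 ≈ -1.8783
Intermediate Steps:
I = 4 (I = 4 - (-12 + 3*4) = 4 - (-12 + 12) = 4 - 1*0 = 4 + 0 = 4)
I/(-467/(137 - 1*(-120)) - 95/304) = 4/(-467/(137 - 1*(-120)) - 95/304) = 4/(-467/(137 + 120) - 95*1/304) = 4/(-467/257 - 5/16) = 4/(-8757/4112) = 4*(-4112/8757) = -16448/8757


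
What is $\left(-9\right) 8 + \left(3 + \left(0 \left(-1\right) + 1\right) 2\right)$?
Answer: $-67$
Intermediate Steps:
$\left(-9\right) 8 + \left(3 + \left(0 \left(-1\right) + 1\right) 2\right) = -72 + \left(3 + \left(0 + 1\right) 2\right) = -72 + \left(3 + 1 \cdot 2\right) = -72 + \left(3 + 2\right) = -72 + 5 = -67$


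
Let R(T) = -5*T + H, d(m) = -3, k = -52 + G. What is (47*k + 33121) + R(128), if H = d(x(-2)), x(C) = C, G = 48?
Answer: 32290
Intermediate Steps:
k = -4 (k = -52 + 48 = -4)
H = -3
R(T) = -3 - 5*T (R(T) = -5*T - 3 = -3 - 5*T)
(47*k + 33121) + R(128) = (47*(-4) + 33121) + (-3 - 5*128) = (-188 + 33121) + (-3 - 640) = 32933 - 643 = 32290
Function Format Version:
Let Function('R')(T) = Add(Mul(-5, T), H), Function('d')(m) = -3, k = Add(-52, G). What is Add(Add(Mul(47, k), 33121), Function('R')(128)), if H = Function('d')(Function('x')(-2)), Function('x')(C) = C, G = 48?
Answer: 32290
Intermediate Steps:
k = -4 (k = Add(-52, 48) = -4)
H = -3
Function('R')(T) = Add(-3, Mul(-5, T)) (Function('R')(T) = Add(Mul(-5, T), -3) = Add(-3, Mul(-5, T)))
Add(Add(Mul(47, k), 33121), Function('R')(128)) = Add(Add(Mul(47, -4), 33121), Add(-3, Mul(-5, 128))) = Add(Add(-188, 33121), Add(-3, -640)) = Add(32933, -643) = 32290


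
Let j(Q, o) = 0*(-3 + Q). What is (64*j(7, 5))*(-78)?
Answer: 0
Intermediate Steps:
j(Q, o) = 0
(64*j(7, 5))*(-78) = (64*0)*(-78) = 0*(-78) = 0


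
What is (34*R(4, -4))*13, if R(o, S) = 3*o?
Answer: 5304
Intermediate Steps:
(34*R(4, -4))*13 = (34*(3*4))*13 = (34*12)*13 = 408*13 = 5304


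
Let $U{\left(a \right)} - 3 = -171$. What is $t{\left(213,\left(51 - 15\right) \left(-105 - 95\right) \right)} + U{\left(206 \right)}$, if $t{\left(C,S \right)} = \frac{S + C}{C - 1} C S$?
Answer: $\frac{2678806896}{53} \approx 5.0544 \cdot 10^{7}$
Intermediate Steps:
$U{\left(a \right)} = -168$ ($U{\left(a \right)} = 3 - 171 = -168$)
$t{\left(C,S \right)} = \frac{C S \left(C + S\right)}{-1 + C}$ ($t{\left(C,S \right)} = \frac{C + S}{-1 + C} C S = \frac{C \left(C + S\right)}{-1 + C} S = \frac{C S \left(C + S\right)}{-1 + C}$)
$t{\left(213,\left(51 - 15\right) \left(-105 - 95\right) \right)} + U{\left(206 \right)} = \frac{213 \left(51 - 15\right) \left(-105 - 95\right) \left(213 + \left(51 - 15\right) \left(-105 - 95\right)\right)}{-1 + 213} - 168 = \frac{213 \cdot 36 \left(-200\right) \left(213 + 36 \left(-200\right)\right)}{212} - 168 = 213 \left(-7200\right) \frac{1}{212} \left(213 - 7200\right) - 168 = 213 \left(-7200\right) \frac{1}{212} \left(-6987\right) - 168 = \frac{2678815800}{53} - 168 = \frac{2678806896}{53}$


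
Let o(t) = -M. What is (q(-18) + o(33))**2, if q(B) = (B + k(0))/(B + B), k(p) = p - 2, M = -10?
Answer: 9025/81 ≈ 111.42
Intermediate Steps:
k(p) = -2 + p
q(B) = (-2 + B)/(2*B) (q(B) = (B + (-2 + 0))/(B + B) = (B - 2)/((2*B)) = (-2 + B)*(1/(2*B)) = (-2 + B)/(2*B))
o(t) = 10 (o(t) = -1*(-10) = 10)
(q(-18) + o(33))**2 = ((1/2)*(-2 - 18)/(-18) + 10)**2 = ((1/2)*(-1/18)*(-20) + 10)**2 = (5/9 + 10)**2 = (95/9)**2 = 9025/81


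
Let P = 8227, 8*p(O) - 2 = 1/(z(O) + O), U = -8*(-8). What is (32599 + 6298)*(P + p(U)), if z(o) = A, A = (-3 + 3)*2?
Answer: 163847894641/512 ≈ 3.2002e+8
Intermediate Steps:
A = 0 (A = 0*2 = 0)
U = 64
z(o) = 0
p(O) = ¼ + 1/(8*O) (p(O) = ¼ + 1/(8*(0 + O)) = ¼ + 1/(8*O))
(32599 + 6298)*(P + p(U)) = (32599 + 6298)*(8227 + (⅛)*(1 + 2*64)/64) = 38897*(8227 + (⅛)*(1/64)*(1 + 128)) = 38897*(8227 + (⅛)*(1/64)*129) = 38897*(8227 + 129/512) = 38897*(4212353/512) = 163847894641/512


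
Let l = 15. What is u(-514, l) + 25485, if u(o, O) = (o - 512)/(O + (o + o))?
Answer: 25817331/1013 ≈ 25486.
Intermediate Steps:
u(o, O) = (-512 + o)/(O + 2*o)
u(-514, l) + 25485 = (-512 - 514)/(15 + 2*(-514)) + 25485 = -1026/(15 - 1028) + 25485 = -1026/(-1013) + 25485 = -1/1013*(-1026) + 25485 = 1026/1013 + 25485 = 25817331/1013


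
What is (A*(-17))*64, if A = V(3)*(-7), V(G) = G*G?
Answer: 68544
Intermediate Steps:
V(G) = G²
A = -63 (A = 3²*(-7) = 9*(-7) = -63)
(A*(-17))*64 = -63*(-17)*64 = 1071*64 = 68544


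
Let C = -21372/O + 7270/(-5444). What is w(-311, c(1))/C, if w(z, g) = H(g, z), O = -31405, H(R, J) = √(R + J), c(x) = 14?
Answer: -256453230*I*√33/55982591 ≈ -26.316*I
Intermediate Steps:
H(R, J) = √(J + R)
C = -55982591/85484410 (C = -21372/(-31405) + 7270/(-5444) = -21372*(-1/31405) + 7270*(-1/5444) = 21372/31405 - 3635/2722 = -55982591/85484410 ≈ -0.65489)
w(z, g) = √(g + z) (w(z, g) = √(z + g) = √(g + z))
w(-311, c(1))/C = √(14 - 311)/(-55982591/85484410) = √(-297)*(-85484410/55982591) = (3*I*√33)*(-85484410/55982591) = -256453230*I*√33/55982591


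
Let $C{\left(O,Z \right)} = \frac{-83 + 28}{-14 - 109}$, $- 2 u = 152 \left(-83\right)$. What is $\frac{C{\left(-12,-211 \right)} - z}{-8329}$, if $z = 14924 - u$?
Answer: $\frac{1059713}{1024467} \approx 1.0344$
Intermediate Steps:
$u = 6308$ ($u = - \frac{152 \left(-83\right)}{2} = \left(- \frac{1}{2}\right) \left(-12616\right) = 6308$)
$C{\left(O,Z \right)} = \frac{55}{123}$ ($C{\left(O,Z \right)} = - \frac{55}{-123} = \left(-55\right) \left(- \frac{1}{123}\right) = \frac{55}{123}$)
$z = 8616$ ($z = 14924 - 6308 = 8616$)
$\frac{C{\left(-12,-211 \right)} - z}{-8329} = \frac{\frac{55}{123} - 8616}{-8329} = \left(\frac{55}{123} - 8616\right) \left(- \frac{1}{8329}\right) = \left(- \frac{1059713}{123}\right) \left(- \frac{1}{8329}\right) = \frac{1059713}{1024467}$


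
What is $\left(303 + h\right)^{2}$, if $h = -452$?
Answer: $22201$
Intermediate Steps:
$\left(303 + h\right)^{2} = \left(303 - 452\right)^{2} = \left(-149\right)^{2} = 22201$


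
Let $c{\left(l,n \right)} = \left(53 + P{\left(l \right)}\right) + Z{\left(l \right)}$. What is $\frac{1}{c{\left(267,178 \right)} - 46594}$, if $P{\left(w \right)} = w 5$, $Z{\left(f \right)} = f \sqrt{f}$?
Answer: $- \frac{45206}{2024548273} - \frac{267 \sqrt{267}}{2024548273} \approx -2.4484 \cdot 10^{-5}$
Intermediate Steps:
$Z{\left(f \right)} = f^{\frac{3}{2}}$
$P{\left(w \right)} = 5 w$
$c{\left(l,n \right)} = 53 + l^{\frac{3}{2}} + 5 l$ ($c{\left(l,n \right)} = \left(53 + 5 l\right) + l^{\frac{3}{2}} = 53 + l^{\frac{3}{2}} + 5 l$)
$\frac{1}{c{\left(267,178 \right)} - 46594} = \frac{1}{\left(53 + 267^{\frac{3}{2}} + 5 \cdot 267\right) - 46594} = \frac{1}{\left(53 + 267 \sqrt{267} + 1335\right) - 46594} = \frac{1}{\left(1388 + 267 \sqrt{267}\right) - 46594} = \frac{1}{-45206 + 267 \sqrt{267}}$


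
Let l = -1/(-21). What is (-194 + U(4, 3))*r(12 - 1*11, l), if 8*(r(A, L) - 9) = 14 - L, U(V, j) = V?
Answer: -171475/84 ≈ -2041.4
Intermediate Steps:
l = 1/21 (l = -1*(-1/21) = 1/21 ≈ 0.047619)
r(A, L) = 43/4 - L/8 (r(A, L) = 9 + (14 - L)/8 = 9 + (7/4 - L/8) = 43/4 - L/8)
(-194 + U(4, 3))*r(12 - 1*11, l) = (-194 + 4)*(43/4 - ⅛*1/21) = -190*(43/4 - 1/168) = -190*1805/168 = -171475/84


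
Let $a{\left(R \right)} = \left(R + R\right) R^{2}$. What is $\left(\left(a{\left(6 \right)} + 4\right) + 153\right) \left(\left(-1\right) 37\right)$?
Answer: $-21793$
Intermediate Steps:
$a{\left(R \right)} = 2 R^{3}$ ($a{\left(R \right)} = 2 R R^{2} = 2 R^{3}$)
$\left(\left(a{\left(6 \right)} + 4\right) + 153\right) \left(\left(-1\right) 37\right) = \left(\left(2 \cdot 6^{3} + 4\right) + 153\right) \left(\left(-1\right) 37\right) = \left(\left(2 \cdot 216 + 4\right) + 153\right) \left(-37\right) = \left(\left(432 + 4\right) + 153\right) \left(-37\right) = \left(436 + 153\right) \left(-37\right) = 589 \left(-37\right) = -21793$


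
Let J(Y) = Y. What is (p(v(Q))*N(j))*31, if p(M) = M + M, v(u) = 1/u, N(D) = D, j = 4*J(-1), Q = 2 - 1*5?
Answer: 248/3 ≈ 82.667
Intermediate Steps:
Q = -3 (Q = 2 - 5 = -3)
j = -4 (j = 4*(-1) = -4)
v(u) = 1/u
p(M) = 2*M
(p(v(Q))*N(j))*31 = ((2/(-3))*(-4))*31 = ((2*(-⅓))*(-4))*31 = -⅔*(-4)*31 = (8/3)*31 = 248/3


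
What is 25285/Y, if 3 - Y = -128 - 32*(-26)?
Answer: -25285/701 ≈ -36.070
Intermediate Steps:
Y = -701 (Y = 3 - (-128 - 32*(-26)) = 3 - (-128 + 832) = 3 - 1*704 = 3 - 704 = -701)
25285/Y = 25285/(-701) = 25285*(-1/701) = -25285/701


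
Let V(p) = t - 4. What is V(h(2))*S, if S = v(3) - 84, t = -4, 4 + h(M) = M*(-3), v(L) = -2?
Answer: 688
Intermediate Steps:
h(M) = -4 - 3*M (h(M) = -4 + M*(-3) = -4 - 3*M)
V(p) = -8 (V(p) = -4 - 4 = -8)
S = -86 (S = -2 - 84 = -86)
V(h(2))*S = -8*(-86) = 688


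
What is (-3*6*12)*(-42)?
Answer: 9072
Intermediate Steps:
(-3*6*12)*(-42) = -18*12*(-42) = -216*(-42) = 9072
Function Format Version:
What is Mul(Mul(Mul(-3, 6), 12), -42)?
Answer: 9072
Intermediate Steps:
Mul(Mul(Mul(-3, 6), 12), -42) = Mul(Mul(-18, 12), -42) = Mul(-216, -42) = 9072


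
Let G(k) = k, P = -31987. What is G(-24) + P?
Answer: -32011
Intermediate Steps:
G(-24) + P = -24 - 31987 = -32011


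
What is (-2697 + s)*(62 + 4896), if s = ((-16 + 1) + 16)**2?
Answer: -13366768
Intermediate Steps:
s = 1 (s = (-15 + 16)**2 = 1**2 = 1)
(-2697 + s)*(62 + 4896) = (-2697 + 1)*(62 + 4896) = -2696*4958 = -13366768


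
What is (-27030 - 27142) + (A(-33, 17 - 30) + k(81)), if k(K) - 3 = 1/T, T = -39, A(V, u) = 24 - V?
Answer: -2110369/39 ≈ -54112.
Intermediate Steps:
k(K) = 116/39 (k(K) = 3 + 1/(-39) = 3 - 1/39 = 116/39)
(-27030 - 27142) + (A(-33, 17 - 30) + k(81)) = (-27030 - 27142) + ((24 - 1*(-33)) + 116/39) = -54172 + ((24 + 33) + 116/39) = -54172 + (57 + 116/39) = -54172 + 2339/39 = -2110369/39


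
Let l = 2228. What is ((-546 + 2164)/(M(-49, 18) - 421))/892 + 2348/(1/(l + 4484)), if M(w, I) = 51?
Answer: 2600678234711/165020 ≈ 1.5760e+7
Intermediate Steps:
((-546 + 2164)/(M(-49, 18) - 421))/892 + 2348/(1/(l + 4484)) = ((-546 + 2164)/(51 - 421))/892 + 2348/(1/(2228 + 4484)) = (1618/(-370))*(1/892) + 2348/(1/6712) = (1618*(-1/370))*(1/892) + 2348/(1/6712) = -809/185*1/892 + 2348*6712 = -809/165020 + 15759776 = 2600678234711/165020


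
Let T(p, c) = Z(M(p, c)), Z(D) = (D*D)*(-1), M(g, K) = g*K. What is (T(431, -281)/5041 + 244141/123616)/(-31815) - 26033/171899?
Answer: 2963506479725876585/32456924303617632 ≈ 91.306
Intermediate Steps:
M(g, K) = K*g
Z(D) = -D² (Z(D) = D²*(-1) = -D²)
T(p, c) = -c²*p² (T(p, c) = -(c*p)² = -c²*p²)
(T(431, -281)/5041 + 244141/123616)/(-31815) - 26033/171899 = (-1*(-281)²*431²/5041 + 244141/123616)/(-31815) - 26033/171899 = (-1*78961*185761*(1/5041) + 244141*(1/123616))*(-1/31815) - 26033*1/171899 = (-14667874321*1/5041 + 244141/123616)*(-1/31815) - 3719/24557 = (-14667874321/5041 + 244141/123616)*(-1/31815) - 3719/24557 = -1813182721349955/623148256*(-1/31815) - 3719/24557 = 120878848089997/1321697450976 - 3719/24557 = 2963506479725876585/32456924303617632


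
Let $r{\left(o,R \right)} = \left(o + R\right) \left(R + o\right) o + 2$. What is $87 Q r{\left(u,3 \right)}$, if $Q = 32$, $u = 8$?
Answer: $2700480$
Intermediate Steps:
$r{\left(o,R \right)} = 2 + o \left(R + o\right)^{2}$ ($r{\left(o,R \right)} = \left(R + o\right) \left(R + o\right) o + 2 = \left(R + o\right)^{2} o + 2 = o \left(R + o\right)^{2} + 2 = 2 + o \left(R + o\right)^{2}$)
$87 Q r{\left(u,3 \right)} = 87 \cdot 32 \left(2 + 8 \left(3 + 8\right)^{2}\right) = 2784 \left(2 + 8 \cdot 11^{2}\right) = 2784 \left(2 + 8 \cdot 121\right) = 2784 \left(2 + 968\right) = 2784 \cdot 970 = 2700480$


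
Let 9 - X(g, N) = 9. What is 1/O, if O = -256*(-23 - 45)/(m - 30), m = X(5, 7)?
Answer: -15/8704 ≈ -0.0017233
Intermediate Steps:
X(g, N) = 0 (X(g, N) = 9 - 1*9 = 9 - 9 = 0)
m = 0
O = -8704/15 (O = -256*(-23 - 45)/(0 - 30) = -(-17408)/(-30) = -(-17408)*(-1)/30 = -256*34/15 = -8704/15 ≈ -580.27)
1/O = 1/(-8704/15) = -15/8704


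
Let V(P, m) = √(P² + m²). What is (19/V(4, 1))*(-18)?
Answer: -342*√17/17 ≈ -82.947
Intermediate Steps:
(19/V(4, 1))*(-18) = (19/(√(4² + 1²)))*(-18) = (19/(√(16 + 1)))*(-18) = (19/(√17))*(-18) = (19*(√17/17))*(-18) = (19*√17/17)*(-18) = -342*√17/17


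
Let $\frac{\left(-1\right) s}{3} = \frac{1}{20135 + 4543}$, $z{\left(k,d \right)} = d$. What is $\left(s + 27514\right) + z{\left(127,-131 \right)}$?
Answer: $\frac{225252557}{8226} \approx 27383.0$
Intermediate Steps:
$s = - \frac{1}{8226}$ ($s = - \frac{3}{20135 + 4543} = - \frac{3}{24678} = \left(-3\right) \frac{1}{24678} = - \frac{1}{8226} \approx -0.00012157$)
$\left(s + 27514\right) + z{\left(127,-131 \right)} = \left(- \frac{1}{8226} + 27514\right) - 131 = \frac{226330163}{8226} - 131 = \frac{225252557}{8226}$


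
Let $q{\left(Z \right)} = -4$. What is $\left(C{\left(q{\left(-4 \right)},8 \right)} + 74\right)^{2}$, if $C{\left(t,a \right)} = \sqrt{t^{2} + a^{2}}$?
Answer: $5556 + 592 \sqrt{5} \approx 6879.8$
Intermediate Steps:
$C{\left(t,a \right)} = \sqrt{a^{2} + t^{2}}$
$\left(C{\left(q{\left(-4 \right)},8 \right)} + 74\right)^{2} = \left(\sqrt{8^{2} + \left(-4\right)^{2}} + 74\right)^{2} = \left(\sqrt{64 + 16} + 74\right)^{2} = \left(\sqrt{80} + 74\right)^{2} = \left(4 \sqrt{5} + 74\right)^{2} = \left(74 + 4 \sqrt{5}\right)^{2}$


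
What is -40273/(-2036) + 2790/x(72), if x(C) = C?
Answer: 29792/509 ≈ 58.530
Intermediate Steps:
-40273/(-2036) + 2790/x(72) = -40273/(-2036) + 2790/72 = -40273*(-1/2036) + 2790*(1/72) = 40273/2036 + 155/4 = 29792/509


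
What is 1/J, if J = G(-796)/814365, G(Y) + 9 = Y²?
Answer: 814365/633607 ≈ 1.2853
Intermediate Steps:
G(Y) = -9 + Y²
J = 633607/814365 (J = (-9 + (-796)²)/814365 = (-9 + 633616)*(1/814365) = 633607*(1/814365) = 633607/814365 ≈ 0.77804)
1/J = 1/(633607/814365) = 814365/633607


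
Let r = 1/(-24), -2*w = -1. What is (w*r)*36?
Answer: -¾ ≈ -0.75000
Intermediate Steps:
w = ½ (w = -½*(-1) = ½ ≈ 0.50000)
r = -1/24 ≈ -0.041667
(w*r)*36 = ((½)*(-1/24))*36 = -1/48*36 = -¾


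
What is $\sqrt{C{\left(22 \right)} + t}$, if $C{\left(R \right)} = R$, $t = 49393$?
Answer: $\sqrt{49415} \approx 222.29$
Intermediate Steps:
$\sqrt{C{\left(22 \right)} + t} = \sqrt{22 + 49393} = \sqrt{49415}$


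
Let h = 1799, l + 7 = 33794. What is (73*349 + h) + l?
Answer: 61063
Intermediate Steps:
l = 33787 (l = -7 + 33794 = 33787)
(73*349 + h) + l = (73*349 + 1799) + 33787 = (25477 + 1799) + 33787 = 27276 + 33787 = 61063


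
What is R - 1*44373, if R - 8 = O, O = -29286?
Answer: -73651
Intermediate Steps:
R = -29278 (R = 8 - 29286 = -29278)
R - 1*44373 = -29278 - 1*44373 = -29278 - 44373 = -73651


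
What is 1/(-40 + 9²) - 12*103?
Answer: -50675/41 ≈ -1236.0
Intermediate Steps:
1/(-40 + 9²) - 12*103 = 1/(-40 + 81) - 1236 = 1/41 - 1236 = -50675/41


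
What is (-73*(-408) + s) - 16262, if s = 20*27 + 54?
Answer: 14116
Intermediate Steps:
s = 594 (s = 540 + 54 = 594)
(-73*(-408) + s) - 16262 = (-73*(-408) + 594) - 16262 = (29784 + 594) - 16262 = 30378 - 16262 = 14116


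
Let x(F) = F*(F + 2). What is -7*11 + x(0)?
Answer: -77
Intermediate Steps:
x(F) = F*(2 + F)
-7*11 + x(0) = -7*11 + 0*(2 + 0) = -77 + 0*2 = -77 + 0 = -77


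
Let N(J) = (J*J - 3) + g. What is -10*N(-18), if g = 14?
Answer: -3350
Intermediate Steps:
N(J) = 11 + J² (N(J) = (J*J - 3) + 14 = (J² - 3) + 14 = (-3 + J²) + 14 = 11 + J²)
-10*N(-18) = -10*(11 + (-18)²) = -10*(11 + 324) = -10*335 = -3350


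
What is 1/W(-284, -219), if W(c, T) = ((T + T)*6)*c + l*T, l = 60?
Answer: 1/733212 ≈ 1.3639e-6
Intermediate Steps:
W(c, T) = 60*T + 12*T*c (W(c, T) = ((T + T)*6)*c + 60*T = ((2*T)*6)*c + 60*T = (12*T)*c + 60*T = 12*T*c + 60*T = 60*T + 12*T*c)
1/W(-284, -219) = 1/(12*(-219)*(5 - 284)) = 1/(12*(-219)*(-279)) = 1/733212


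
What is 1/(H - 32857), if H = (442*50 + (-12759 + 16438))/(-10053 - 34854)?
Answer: -14969/491845026 ≈ -3.0434e-5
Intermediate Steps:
H = -8593/14969 (H = (22100 + 3679)/(-44907) = 25779*(-1/44907) = -8593/14969 ≈ -0.57405)
1/(H - 32857) = 1/(-8593/14969 - 32857) = 1/(-491845026/14969) = -14969/491845026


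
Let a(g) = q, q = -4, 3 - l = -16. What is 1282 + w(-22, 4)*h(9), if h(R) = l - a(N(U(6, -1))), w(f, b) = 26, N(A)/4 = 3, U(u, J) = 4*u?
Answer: 1880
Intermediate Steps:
l = 19 (l = 3 - 1*(-16) = 3 + 16 = 19)
N(A) = 12 (N(A) = 4*3 = 12)
a(g) = -4
h(R) = 23 (h(R) = 19 - 1*(-4) = 19 + 4 = 23)
1282 + w(-22, 4)*h(9) = 1282 + 26*23 = 1282 + 598 = 1880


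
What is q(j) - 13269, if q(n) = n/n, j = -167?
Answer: -13268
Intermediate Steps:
q(n) = 1
q(j) - 13269 = 1 - 13269 = -13268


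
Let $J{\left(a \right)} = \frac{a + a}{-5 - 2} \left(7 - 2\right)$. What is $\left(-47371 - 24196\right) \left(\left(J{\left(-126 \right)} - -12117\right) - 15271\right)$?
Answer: $212840258$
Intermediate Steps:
$J{\left(a \right)} = - \frac{10 a}{7}$ ($J{\left(a \right)} = \frac{2 a}{-7} \cdot 5 = 2 a \left(- \frac{1}{7}\right) 5 = - \frac{2 a}{7} \cdot 5 = - \frac{10 a}{7}$)
$\left(-47371 - 24196\right) \left(\left(J{\left(-126 \right)} - -12117\right) - 15271\right) = \left(-47371 - 24196\right) \left(\left(\left(- \frac{10}{7}\right) \left(-126\right) - -12117\right) - 15271\right) = - 71567 \left(\left(180 + 12117\right) - 15271\right) = - 71567 \left(12297 - 15271\right) = \left(-71567\right) \left(-2974\right) = 212840258$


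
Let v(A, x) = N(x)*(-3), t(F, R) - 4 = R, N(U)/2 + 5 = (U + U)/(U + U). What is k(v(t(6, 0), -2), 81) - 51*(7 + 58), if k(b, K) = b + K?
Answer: -3210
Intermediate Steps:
N(U) = -8 (N(U) = -10 + 2*((U + U)/(U + U)) = -10 + 2*((2*U)/((2*U))) = -10 + 2*((2*U)*(1/(2*U))) = -10 + 2*1 = -10 + 2 = -8)
t(F, R) = 4 + R
v(A, x) = 24 (v(A, x) = -8*(-3) = 24)
k(b, K) = K + b
k(v(t(6, 0), -2), 81) - 51*(7 + 58) = (81 + 24) - 51*(7 + 58) = 105 - 51*65 = 105 - 1*3315 = 105 - 3315 = -3210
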